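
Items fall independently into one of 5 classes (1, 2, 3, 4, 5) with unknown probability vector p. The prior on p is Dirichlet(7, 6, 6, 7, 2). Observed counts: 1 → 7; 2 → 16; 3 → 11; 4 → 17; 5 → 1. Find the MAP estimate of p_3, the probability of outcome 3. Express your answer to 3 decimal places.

The posterior is Dirichlet(αᵢ + nᵢ) = Dirichlet(14, 22, 17, 24, 3).
For a Dirichlet(a₁,…,a_K) with all aᵢ > 1, the mode has j-th component (aⱼ − 1)/(Σaᵢ − K).
Here Σaᵢ = 80 and K = 5, so p_3 = (17 − 1)/(80 − 5) = 16/75 ≈ 0.213.

MAP estimate: 0.213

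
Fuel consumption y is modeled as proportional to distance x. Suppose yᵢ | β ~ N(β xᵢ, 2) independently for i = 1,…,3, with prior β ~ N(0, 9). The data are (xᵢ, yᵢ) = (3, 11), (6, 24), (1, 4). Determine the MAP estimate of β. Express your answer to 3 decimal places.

log p(β | y) = −Σ(yᵢ − βxᵢ)²/(2·2) − β²/(2·9) + const.
Setting the derivative to zero: Σxᵢ(yᵢ − βxᵢ)/2 − β/9 = 0, so β = Σxᵢyᵢ / (Σxᵢ² + σ²/τ²).
Σxᵢyᵢ = 3·11 + 6·24 + 1·4 = 181; Σxᵢ² = 46; σ²/τ² = 2/9.
β̂_MAP = 181 / (46 + 2/9) = 181/(416/9) = 1629/416 ≈ 3.916.

β̂_MAP = 3.916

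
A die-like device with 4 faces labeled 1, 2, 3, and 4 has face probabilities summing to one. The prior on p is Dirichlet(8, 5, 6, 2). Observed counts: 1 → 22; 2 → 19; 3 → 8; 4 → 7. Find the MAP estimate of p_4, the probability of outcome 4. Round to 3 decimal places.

MAP estimate: 0.110

The posterior is Dirichlet(αᵢ + nᵢ) = Dirichlet(30, 24, 14, 9).
For a Dirichlet(a₁,…,a_K) with all aᵢ > 1, the mode has j-th component (aⱼ − 1)/(Σaᵢ − K).
Here Σaᵢ = 77 and K = 4, so p_4 = (9 − 1)/(77 − 4) = 8/73 ≈ 0.110.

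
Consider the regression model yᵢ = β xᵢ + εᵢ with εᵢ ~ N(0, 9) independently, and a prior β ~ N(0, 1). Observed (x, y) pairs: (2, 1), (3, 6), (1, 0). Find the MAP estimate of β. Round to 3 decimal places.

log p(β | y) = −Σ(yᵢ − βxᵢ)²/(2·9) − β²/(2·1) + const.
Setting the derivative to zero: Σxᵢ(yᵢ − βxᵢ)/9 − β/1 = 0, so β = Σxᵢyᵢ / (Σxᵢ² + σ²/τ²).
Σxᵢyᵢ = 2·1 + 3·6 + 1·0 = 20; Σxᵢ² = 14; σ²/τ² = 9.
β̂_MAP = 20 / (14 + 9) = 20/23 ≈ 0.870.

β̂_MAP = 0.870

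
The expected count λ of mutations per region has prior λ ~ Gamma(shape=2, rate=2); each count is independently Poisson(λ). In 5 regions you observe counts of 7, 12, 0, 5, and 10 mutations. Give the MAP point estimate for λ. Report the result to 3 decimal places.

Σxᵢ = 7+12+0+5+10 = 34, with n = 5.
Posterior ∝ λe^(−2λ) · λ^34e^(−5λ) = λ^35e^(−7λ), i.e. Gamma(shape=36, rate=7).
The mode of a Gamma(a, b) with a ≥ 1 (shape–rate) is (a−1)/b = 35/7 ≈ 5.000.

λ̂_MAP = 5.000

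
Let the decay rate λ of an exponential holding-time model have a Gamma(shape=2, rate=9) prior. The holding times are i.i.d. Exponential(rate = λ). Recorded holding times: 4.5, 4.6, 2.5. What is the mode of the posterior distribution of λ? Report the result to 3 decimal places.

λ̂_MAP = 0.194

The Exponential(rate=λ) likelihood is ∝ λ^n e^(−λΣtᵢ). Here n = 3 and Σtᵢ = 4.5 + 4.6 + 2.5 = 11.6.
Posterior ∝ λe^(−9λ) · λ^3e^(−11.6λ) = λ^4e^(−20.6λ), i.e. Gamma(5, 20.6).
Mode = (a−1)/b = 4/20.6 ≈ 0.194.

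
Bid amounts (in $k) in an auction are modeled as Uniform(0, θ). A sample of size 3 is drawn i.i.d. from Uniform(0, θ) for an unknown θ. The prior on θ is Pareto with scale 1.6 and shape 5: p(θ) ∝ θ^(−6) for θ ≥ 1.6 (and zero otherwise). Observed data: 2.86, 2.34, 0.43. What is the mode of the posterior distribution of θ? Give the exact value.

θ̂_MAP = 2.86

The Uniform(0, θ) likelihood is θ^(−n) for θ ≥ max(xᵢ), zero otherwise. Here max(xᵢ) = 2.86.
Posterior ∝ θ^(−6) · θ^(−3) = θ^(−9) on θ ≥ max(1.6, 2.86) = 2.86.
This density is strictly decreasing in θ, so the posterior mode lies at the lower boundary of the support.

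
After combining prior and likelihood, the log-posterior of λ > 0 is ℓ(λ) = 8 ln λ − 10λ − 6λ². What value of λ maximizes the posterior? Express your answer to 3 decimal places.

ℓ'(λ) = 8/λ − 10 − 12λ. Setting this to zero and multiplying by λ: 12λ² + 10λ − 8 = 0.
λ = (−10 + √(10² + 4·12·8)) / (2·12) = (−10 + √484) / 24 = (−10 + 22)/24 = 1/2.
ℓ''(λ) = −8/λ² − 12 < 0, confirming a maximum.

λ̂_MAP = 0.500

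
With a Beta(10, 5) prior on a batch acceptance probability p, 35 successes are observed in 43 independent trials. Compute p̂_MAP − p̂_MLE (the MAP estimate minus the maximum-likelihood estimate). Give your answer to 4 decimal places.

Posterior is Beta(45, 13); MAP = (45−1)/(58−2) = 44/56 ≈ 0.78571.
MLE ignores the prior: p̂_MLE = k/n = 35/43 ≈ 0.81395.
Difference = 44/56 − 35/43 = -17/602 ≈ -0.0282.

MAP − MLE = -0.0282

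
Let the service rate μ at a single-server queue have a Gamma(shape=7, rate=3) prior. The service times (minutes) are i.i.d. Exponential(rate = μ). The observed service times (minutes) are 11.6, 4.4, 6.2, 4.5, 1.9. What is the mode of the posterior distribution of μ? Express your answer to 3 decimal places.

μ̂_MAP = 0.348

The Exponential(rate=μ) likelihood is ∝ μ^n e^(−μΣtᵢ). Here n = 5 and Σtᵢ = 11.6 + 4.4 + 6.2 + 4.5 + 1.9 = 28.6.
Posterior ∝ μ^6e^(−3μ) · μ^5e^(−28.6μ) = μ^11e^(−31.6μ), i.e. Gamma(12, 31.6).
Mode = (a−1)/b = 11/31.6 ≈ 0.348.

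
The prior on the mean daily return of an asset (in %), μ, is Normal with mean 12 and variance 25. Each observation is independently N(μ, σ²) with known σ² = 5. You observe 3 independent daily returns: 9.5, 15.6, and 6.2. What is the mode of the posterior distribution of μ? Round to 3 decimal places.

μ̂_MAP = 10.531

n = 3; x̄ = (9.5 + 15.6 + 6.2)/3 = 31.3/3 = 313/30 ≈ 10.4333.
For a Normal prior and Normal likelihood with known variance, the posterior is Normal; its mode equals its mean, the precision-weighted average.
Prior precision 1/σ₀² = 1/25 = 0.04; data precision n/σ² = 3/5 = 0.6.
μ̂ = (0.04·12 + 0.6·(313/30)) / (0.04 + 0.6) = 6.74/0.64 = 10.53125 ≈ 10.531.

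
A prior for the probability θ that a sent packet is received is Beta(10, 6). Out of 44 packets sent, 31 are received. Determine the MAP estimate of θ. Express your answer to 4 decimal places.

Prior: Beta(10, 6).
Data: 31 successes in 44 trials. The binomial likelihood contributes θ^31(1−θ)^13, so the posterior is Beta(10+31, 6+13) = Beta(41, 19).
For Beta(a, b) with a, b > 1 the mode is (a−1)/(a+b−2) = 40/58 ≈ 0.6897.

θ̂_MAP = 0.6897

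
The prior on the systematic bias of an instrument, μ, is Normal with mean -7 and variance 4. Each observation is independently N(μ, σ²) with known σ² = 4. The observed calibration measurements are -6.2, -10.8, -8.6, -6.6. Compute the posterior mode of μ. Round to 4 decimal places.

μ̂_MAP = -7.8400

n = 4; x̄ = ((-6.2) + (-10.8) + (-8.6) + (-6.6))/4 = -32.2/4 = -8.05.
For a Normal prior and Normal likelihood with known variance, the posterior is Normal; its mode equals its mean, the precision-weighted average.
Prior precision 1/σ₀² = 1/4 = 0.25; data precision n/σ² = 4/4 = 1.
μ̂ = (0.25·(-7) + 1·(-8.05)) / (0.25 + 1) = (-9.8)/1.25 = -7.8400.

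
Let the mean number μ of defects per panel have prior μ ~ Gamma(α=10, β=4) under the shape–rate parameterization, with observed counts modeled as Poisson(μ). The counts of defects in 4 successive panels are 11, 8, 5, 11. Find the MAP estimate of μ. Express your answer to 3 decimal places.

μ̂_MAP = 5.500

Σxᵢ = 11+8+5+11 = 35, with n = 4.
Posterior ∝ μ^9e^(−4μ) · μ^35e^(−4μ) = μ^44e^(−8μ), i.e. Gamma(shape=45, rate=8).
The mode of a Gamma(a, b) with a ≥ 1 (shape–rate) is (a−1)/b = 44/8 ≈ 5.500.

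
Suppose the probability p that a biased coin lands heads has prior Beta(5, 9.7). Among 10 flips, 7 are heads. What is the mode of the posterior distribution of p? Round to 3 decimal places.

p̂_MAP = 0.485

Prior: Beta(5, 9.7).
Data: 7 successes in 10 trials. The binomial likelihood contributes p^7(1−p)^3, so the posterior is Beta(5+7, 9.7+3) = Beta(12, 12.7).
For Beta(a, b) with a, b > 1 the mode is (a−1)/(a+b−2) = 11/22.7 ≈ 0.485.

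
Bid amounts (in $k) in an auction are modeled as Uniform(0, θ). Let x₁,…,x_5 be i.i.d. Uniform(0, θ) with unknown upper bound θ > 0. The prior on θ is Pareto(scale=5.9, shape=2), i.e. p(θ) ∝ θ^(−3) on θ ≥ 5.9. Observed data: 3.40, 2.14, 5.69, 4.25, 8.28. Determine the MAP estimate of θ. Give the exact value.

θ̂_MAP = 8.28

The Uniform(0, θ) likelihood is θ^(−n) for θ ≥ max(xᵢ), zero otherwise. Here max(xᵢ) = 8.28.
Posterior ∝ θ^(−3) · θ^(−5) = θ^(−8) on θ ≥ max(5.9, 8.28) = 8.28.
This density is strictly decreasing in θ, so the posterior mode lies at the lower boundary of the support.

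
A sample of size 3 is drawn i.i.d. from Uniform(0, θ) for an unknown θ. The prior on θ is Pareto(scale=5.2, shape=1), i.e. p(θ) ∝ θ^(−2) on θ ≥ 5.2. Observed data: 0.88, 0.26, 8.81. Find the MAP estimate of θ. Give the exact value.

θ̂_MAP = 8.81

The Uniform(0, θ) likelihood is θ^(−n) for θ ≥ max(xᵢ), zero otherwise. Here max(xᵢ) = 8.81.
Posterior ∝ θ^(−2) · θ^(−3) = θ^(−5) on θ ≥ max(5.2, 8.81) = 8.81.
This density is strictly decreasing in θ, so the posterior mode lies at the lower boundary of the support.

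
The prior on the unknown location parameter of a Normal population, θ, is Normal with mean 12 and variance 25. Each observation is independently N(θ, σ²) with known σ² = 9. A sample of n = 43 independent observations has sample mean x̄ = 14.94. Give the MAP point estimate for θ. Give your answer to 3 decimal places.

θ̂_MAP = 14.916

n = 43, x̄ = 14.94.
For a Normal prior and Normal likelihood with known variance, the posterior is Normal; its mode equals its mean, the precision-weighted average.
Prior precision 1/σ₀² = 1/25 = 0.04; data precision n/σ² = 43/9.
θ̂ = (0.04·12 + (43/9)·14.94) / (0.04 + 43/9) = 71.86/(1084/225) = 32337/2168 ≈ 14.916.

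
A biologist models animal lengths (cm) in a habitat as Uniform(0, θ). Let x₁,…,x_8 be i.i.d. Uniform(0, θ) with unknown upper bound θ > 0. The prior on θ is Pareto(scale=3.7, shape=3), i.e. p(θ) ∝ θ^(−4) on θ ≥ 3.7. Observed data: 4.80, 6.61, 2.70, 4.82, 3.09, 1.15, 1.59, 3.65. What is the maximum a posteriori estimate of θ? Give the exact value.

The Uniform(0, θ) likelihood is θ^(−n) for θ ≥ max(xᵢ), zero otherwise. Here max(xᵢ) = 6.61.
Posterior ∝ θ^(−4) · θ^(−8) = θ^(−12) on θ ≥ max(3.7, 6.61) = 6.61.
This density is strictly decreasing in θ, so the posterior mode lies at the lower boundary of the support.

θ̂_MAP = 6.61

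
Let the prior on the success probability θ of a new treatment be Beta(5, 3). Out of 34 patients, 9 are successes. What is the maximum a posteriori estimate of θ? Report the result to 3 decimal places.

Prior: Beta(5, 3).
Data: 9 successes in 34 trials. The binomial likelihood contributes θ^9(1−θ)^25, so the posterior is Beta(5+9, 3+25) = Beta(14, 28).
For Beta(a, b) with a, b > 1 the mode is (a−1)/(a+b−2) = 13/40 ≈ 0.325.

θ̂_MAP = 0.325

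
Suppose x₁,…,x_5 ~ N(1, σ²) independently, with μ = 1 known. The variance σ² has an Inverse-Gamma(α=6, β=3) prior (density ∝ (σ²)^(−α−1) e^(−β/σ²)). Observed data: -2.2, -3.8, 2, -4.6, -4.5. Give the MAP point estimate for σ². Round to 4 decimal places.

σ̂²_MAP = 5.3626

Sum of squared deviations about the known mean: SS = (-2.2−1)² + (-3.8−1)² + (2−1)² + (-4.6−1)² + (-4.5−1)² = 95.89.
The Normal likelihood contributes (σ²)^(−n/2) exp(−SS/(2σ²)), so the posterior is Inverse-Gamma(α + n/2, β + SS/2) = Inverse-Gamma(8.5, 50.945).
The mode of Inverse-Gamma(a, b) is b/(a+1) = 50.945/9.5 ≈ 5.3626.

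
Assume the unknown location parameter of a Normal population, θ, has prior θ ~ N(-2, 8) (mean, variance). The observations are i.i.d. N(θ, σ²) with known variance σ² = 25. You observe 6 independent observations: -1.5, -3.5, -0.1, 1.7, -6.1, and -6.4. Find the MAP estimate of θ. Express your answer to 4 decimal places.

n = 6; x̄ = ((-1.5) + (-3.5) + (-0.1) + 1.7 + (-6.1) + (-6.4))/6 = -15.9/6 = -2.65.
For a Normal prior and Normal likelihood with known variance, the posterior is Normal; its mode equals its mean, the precision-weighted average.
Prior precision 1/σ₀² = 1/8 = 0.125; data precision n/σ² = 6/25 = 0.24.
θ̂ = (0.125·(-2) + 0.24·(-2.65)) / (0.125 + 0.24) = (-0.886)/0.365 = -886/365 ≈ -2.4274.

θ̂_MAP = -2.4274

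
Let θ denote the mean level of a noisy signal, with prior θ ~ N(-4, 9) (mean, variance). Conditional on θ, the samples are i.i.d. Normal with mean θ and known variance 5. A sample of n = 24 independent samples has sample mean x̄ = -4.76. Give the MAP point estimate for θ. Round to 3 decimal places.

n = 24, x̄ = -4.76.
For a Normal prior and Normal likelihood with known variance, the posterior is Normal; its mode equals its mean, the precision-weighted average.
Prior precision 1/σ₀² = 1/9; data precision n/σ² = 24/5 = 4.8.
θ̂ = ((1/9)·(-4) + 4.8·(-4.76)) / (1/9 + 4.8) = (-26204/1125)/(221/45) = -26204/5525 ≈ -4.743.

θ̂_MAP = -4.743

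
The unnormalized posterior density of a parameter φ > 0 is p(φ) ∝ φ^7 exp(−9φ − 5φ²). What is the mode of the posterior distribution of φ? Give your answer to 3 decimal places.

ℓ'(φ) = 7/φ − 9 − 10φ. Setting this to zero and multiplying by φ: 10φ² + 9φ − 7 = 0.
φ = (−9 + √(9² + 4·10·7)) / (2·10) = (−9 + √361) / 20 = (−9 + 19)/20 = 1/2.
ℓ''(φ) = −7/φ² − 10 < 0, confirming a maximum.

φ̂_MAP = 0.500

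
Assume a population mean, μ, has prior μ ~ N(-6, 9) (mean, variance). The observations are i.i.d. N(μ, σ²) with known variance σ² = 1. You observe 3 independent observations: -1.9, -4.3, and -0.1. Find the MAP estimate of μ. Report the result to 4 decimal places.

μ̂_MAP = -2.2393

n = 3; x̄ = ((-1.9) + (-4.3) + (-0.1))/3 = -6.3/3 = -2.1.
For a Normal prior and Normal likelihood with known variance, the posterior is Normal; its mode equals its mean, the precision-weighted average.
Prior precision 1/σ₀² = 1/9; data precision n/σ² = 3/1 = 3.
μ̂ = ((1/9)·(-6) + 3·(-2.1)) / (1/9 + 3) = (-209/30)/(28/9) = -627/280 ≈ -2.2393.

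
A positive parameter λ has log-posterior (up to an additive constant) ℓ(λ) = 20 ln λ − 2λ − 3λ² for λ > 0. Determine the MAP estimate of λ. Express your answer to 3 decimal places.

λ̂_MAP = 1.667

ℓ'(λ) = 20/λ − 2 − 6λ. Setting this to zero and multiplying by λ: 6λ² + 2λ − 20 = 0.
λ = (−2 + √(2² + 4·6·20)) / (2·6) = (−2 + √484) / 12 = (−2 + 22)/12 = 5/3.
ℓ''(λ) = −20/λ² − 6 < 0, confirming a maximum.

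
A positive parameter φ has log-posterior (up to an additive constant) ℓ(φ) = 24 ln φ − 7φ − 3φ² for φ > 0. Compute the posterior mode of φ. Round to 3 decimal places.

φ̂_MAP = 1.500

ℓ'(φ) = 24/φ − 7 − 6φ. Setting this to zero and multiplying by φ: 6φ² + 7φ − 24 = 0.
φ = (−7 + √(7² + 4·6·24)) / (2·6) = (−7 + √625) / 12 = (−7 + 25)/12 = 3/2.
ℓ''(φ) = −24/φ² − 6 < 0, confirming a maximum.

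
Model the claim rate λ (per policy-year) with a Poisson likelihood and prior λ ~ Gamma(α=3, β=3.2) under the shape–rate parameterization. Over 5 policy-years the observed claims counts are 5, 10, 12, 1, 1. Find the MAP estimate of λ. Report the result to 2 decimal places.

λ̂_MAP = 3.78

Σxᵢ = 5+10+12+1+1 = 29, with n = 5.
Posterior ∝ λ^2e^(−3.2λ) · λ^29e^(−5λ) = λ^31e^(−8.2λ), i.e. Gamma(shape=32, rate=8.2).
The mode of a Gamma(a, b) with a ≥ 1 (shape–rate) is (a−1)/b = 31/8.2 ≈ 3.78.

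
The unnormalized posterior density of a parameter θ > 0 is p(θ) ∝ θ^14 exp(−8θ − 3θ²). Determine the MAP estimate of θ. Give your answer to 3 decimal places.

ℓ'(θ) = 14/θ − 8 − 6θ. Setting this to zero and multiplying by θ: 6θ² + 8θ − 14 = 0.
θ = (−8 + √(8² + 4·6·14)) / (2·6) = (−8 + √400) / 12 = (−8 + 20)/12 = 1.
ℓ''(θ) = −14/θ² − 6 < 0, confirming a maximum.

θ̂_MAP = 1.000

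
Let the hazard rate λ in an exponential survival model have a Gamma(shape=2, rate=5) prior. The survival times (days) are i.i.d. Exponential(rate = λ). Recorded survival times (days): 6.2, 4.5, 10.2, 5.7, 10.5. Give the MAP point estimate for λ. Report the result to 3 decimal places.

The Exponential(rate=λ) likelihood is ∝ λ^n e^(−λΣtᵢ). Here n = 5 and Σtᵢ = 6.2 + 4.5 + 10.2 + 5.7 + 10.5 = 37.1.
Posterior ∝ λe^(−5λ) · λ^5e^(−37.1λ) = λ^6e^(−42.1λ), i.e. Gamma(7, 42.1).
Mode = (a−1)/b = 6/42.1 ≈ 0.143.

λ̂_MAP = 0.143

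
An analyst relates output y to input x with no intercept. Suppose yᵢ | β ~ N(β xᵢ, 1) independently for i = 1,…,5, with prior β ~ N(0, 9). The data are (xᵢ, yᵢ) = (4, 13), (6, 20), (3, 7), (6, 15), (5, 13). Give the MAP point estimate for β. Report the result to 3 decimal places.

log p(β | y) = −Σ(yᵢ − βxᵢ)²/(2·1) − β²/(2·9) + const.
Setting the derivative to zero: Σxᵢ(yᵢ − βxᵢ)/1 − β/9 = 0, so β = Σxᵢyᵢ / (Σxᵢ² + σ²/τ²).
Σxᵢyᵢ = 4·13 + 6·20 + 3·7 + 6·15 + 5·13 = 348; Σxᵢ² = 122; σ²/τ² = 1/9.
β̂_MAP = 348 / (122 + 1/9) = 348/(1099/9) = 3132/1099 ≈ 2.850.

β̂_MAP = 2.850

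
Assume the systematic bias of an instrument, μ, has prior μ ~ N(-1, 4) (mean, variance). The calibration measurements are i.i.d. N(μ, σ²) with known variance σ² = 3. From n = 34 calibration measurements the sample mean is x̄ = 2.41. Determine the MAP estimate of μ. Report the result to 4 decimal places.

μ̂_MAP = 2.3364

n = 34, x̄ = 2.41.
For a Normal prior and Normal likelihood with known variance, the posterior is Normal; its mode equals its mean, the precision-weighted average.
Prior precision 1/σ₀² = 1/4 = 0.25; data precision n/σ² = 34/3.
μ̂ = (0.25·(-1) + (34/3)·2.41) / (0.25 + 34/3) = (8119/300)/(139/12) = 8119/3475 ≈ 2.3364.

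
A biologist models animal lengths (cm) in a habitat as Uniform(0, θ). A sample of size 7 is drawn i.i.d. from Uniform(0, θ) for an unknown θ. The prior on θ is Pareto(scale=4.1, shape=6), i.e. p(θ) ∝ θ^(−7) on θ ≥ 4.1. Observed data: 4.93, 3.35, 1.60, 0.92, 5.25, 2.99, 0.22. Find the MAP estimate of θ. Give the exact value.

The Uniform(0, θ) likelihood is θ^(−n) for θ ≥ max(xᵢ), zero otherwise. Here max(xᵢ) = 5.25.
Posterior ∝ θ^(−7) · θ^(−7) = θ^(−14) on θ ≥ max(4.1, 5.25) = 5.25.
This density is strictly decreasing in θ, so the posterior mode lies at the lower boundary of the support.

θ̂_MAP = 5.25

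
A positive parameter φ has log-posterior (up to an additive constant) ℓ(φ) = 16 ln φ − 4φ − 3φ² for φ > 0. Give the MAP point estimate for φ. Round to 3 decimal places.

φ̂_MAP = 1.333

ℓ'(φ) = 16/φ − 4 − 6φ. Setting this to zero and multiplying by φ: 6φ² + 4φ − 16 = 0.
φ = (−4 + √(4² + 4·6·16)) / (2·6) = (−4 + √400) / 12 = (−4 + 20)/12 = 4/3.
ℓ''(φ) = −16/φ² − 6 < 0, confirming a maximum.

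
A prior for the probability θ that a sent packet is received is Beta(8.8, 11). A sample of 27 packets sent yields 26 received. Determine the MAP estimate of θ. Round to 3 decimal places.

θ̂_MAP = 0.754

Prior: Beta(8.8, 11).
Data: 26 successes in 27 trials. The binomial likelihood contributes θ^26(1−θ)^1, so the posterior is Beta(8.8+26, 11+1) = Beta(34.8, 12).
For Beta(a, b) with a, b > 1 the mode is (a−1)/(a+b−2) = 33.8/44.8 ≈ 0.754.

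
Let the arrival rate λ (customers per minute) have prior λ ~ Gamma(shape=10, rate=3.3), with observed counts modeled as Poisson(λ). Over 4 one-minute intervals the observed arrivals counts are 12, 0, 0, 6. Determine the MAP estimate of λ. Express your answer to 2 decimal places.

Σxᵢ = 12+0+0+6 = 18, with n = 4.
Posterior ∝ λ^9e^(−3.3λ) · λ^18e^(−4λ) = λ^27e^(−7.3λ), i.e. Gamma(shape=28, rate=7.3).
The mode of a Gamma(a, b) with a ≥ 1 (shape–rate) is (a−1)/b = 27/7.3 ≈ 3.70.

λ̂_MAP = 3.70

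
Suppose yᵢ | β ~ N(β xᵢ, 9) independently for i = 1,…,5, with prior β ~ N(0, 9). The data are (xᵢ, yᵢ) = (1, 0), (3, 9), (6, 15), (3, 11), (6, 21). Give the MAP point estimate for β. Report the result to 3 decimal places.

log p(β | y) = −Σ(yᵢ − βxᵢ)²/(2·9) − β²/(2·9) + const.
Setting the derivative to zero: Σxᵢ(yᵢ − βxᵢ)/9 − β/9 = 0, so β = Σxᵢyᵢ / (Σxᵢ² + σ²/τ²).
Σxᵢyᵢ = 1·0 + 3·9 + 6·15 + 3·11 + 6·21 = 276; Σxᵢ² = 91; σ²/τ² = 1.
β̂_MAP = 276 / (91 + 1) = 276/92 ≈ 3.000.

β̂_MAP = 3.000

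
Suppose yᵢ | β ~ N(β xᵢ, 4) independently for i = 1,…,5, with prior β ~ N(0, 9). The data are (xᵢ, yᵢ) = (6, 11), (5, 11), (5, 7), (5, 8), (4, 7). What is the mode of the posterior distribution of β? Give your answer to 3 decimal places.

log p(β | y) = −Σ(yᵢ − βxᵢ)²/(2·4) − β²/(2·9) + const.
Setting the derivative to zero: Σxᵢ(yᵢ − βxᵢ)/4 − β/9 = 0, so β = Σxᵢyᵢ / (Σxᵢ² + σ²/τ²).
Σxᵢyᵢ = 6·11 + 5·11 + 5·7 + 5·8 + 4·7 = 224; Σxᵢ² = 127; σ²/τ² = 4/9.
β̂_MAP = 224 / (127 + 4/9) = 224/(1147/9) = 2016/1147 ≈ 1.758.

β̂_MAP = 1.758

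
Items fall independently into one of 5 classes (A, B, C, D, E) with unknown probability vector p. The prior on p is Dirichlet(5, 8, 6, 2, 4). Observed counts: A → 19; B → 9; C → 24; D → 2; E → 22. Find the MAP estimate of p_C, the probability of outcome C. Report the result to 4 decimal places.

The posterior is Dirichlet(αᵢ + nᵢ) = Dirichlet(24, 17, 30, 4, 26).
For a Dirichlet(a₁,…,a_K) with all aᵢ > 1, the mode has j-th component (aⱼ − 1)/(Σaᵢ − K).
Here Σaᵢ = 101 and K = 5, so p_C = (30 − 1)/(101 − 5) = 29/96 ≈ 0.3021.

MAP estimate of p_C = 0.3021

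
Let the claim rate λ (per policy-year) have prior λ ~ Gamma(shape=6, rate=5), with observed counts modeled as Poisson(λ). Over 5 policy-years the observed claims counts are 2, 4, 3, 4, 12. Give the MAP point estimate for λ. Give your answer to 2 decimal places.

Σxᵢ = 2+4+3+4+12 = 25, with n = 5.
Posterior ∝ λ^5e^(−5λ) · λ^25e^(−5λ) = λ^30e^(−10λ), i.e. Gamma(shape=31, rate=10).
The mode of a Gamma(a, b) with a ≥ 1 (shape–rate) is (a−1)/b = 30/10 ≈ 3.00.

λ̂_MAP = 3.00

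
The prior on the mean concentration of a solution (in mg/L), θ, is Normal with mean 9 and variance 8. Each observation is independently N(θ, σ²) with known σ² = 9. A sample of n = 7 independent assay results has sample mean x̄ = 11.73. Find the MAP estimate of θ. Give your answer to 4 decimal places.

n = 7, x̄ = 11.73.
For a Normal prior and Normal likelihood with known variance, the posterior is Normal; its mode equals its mean, the precision-weighted average.
Prior precision 1/σ₀² = 1/8 = 0.125; data precision n/σ² = 7/9.
θ̂ = (0.125·9 + (7/9)·11.73) / (0.125 + 7/9) = (6149/600)/(65/72) = 11.3520.

θ̂_MAP = 11.3520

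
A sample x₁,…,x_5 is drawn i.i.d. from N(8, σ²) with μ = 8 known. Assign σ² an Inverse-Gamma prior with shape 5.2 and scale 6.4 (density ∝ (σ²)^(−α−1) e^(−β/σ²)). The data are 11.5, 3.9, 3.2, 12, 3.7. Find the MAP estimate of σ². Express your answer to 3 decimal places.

σ̂²_MAP = 5.712

Sum of squared deviations about the known mean: SS = (11.5−8)² + (3.9−8)² + (3.2−8)² + (12−8)² + (3.7−8)² = 86.59.
The Normal likelihood contributes (σ²)^(−n/2) exp(−SS/(2σ²)), so the posterior is Inverse-Gamma(α + n/2, β + SS/2) = Inverse-Gamma(7.7, 49.695).
The mode of Inverse-Gamma(a, b) is b/(a+1) = 49.695/8.7 ≈ 5.712.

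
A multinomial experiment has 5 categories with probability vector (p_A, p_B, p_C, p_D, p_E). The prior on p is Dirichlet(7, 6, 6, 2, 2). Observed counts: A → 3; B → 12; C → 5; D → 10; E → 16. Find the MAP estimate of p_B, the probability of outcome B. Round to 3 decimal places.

MAP estimate of p_B = 0.266

The posterior is Dirichlet(αᵢ + nᵢ) = Dirichlet(10, 18, 11, 12, 18).
For a Dirichlet(a₁,…,a_K) with all aᵢ > 1, the mode has j-th component (aⱼ − 1)/(Σaᵢ − K).
Here Σaᵢ = 69 and K = 5, so p_B = (18 − 1)/(69 − 5) = 17/64 ≈ 0.266.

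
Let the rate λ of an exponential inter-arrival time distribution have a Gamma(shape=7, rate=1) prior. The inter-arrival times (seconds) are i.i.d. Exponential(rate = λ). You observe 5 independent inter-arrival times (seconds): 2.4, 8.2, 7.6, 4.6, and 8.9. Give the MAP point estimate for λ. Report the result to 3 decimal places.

λ̂_MAP = 0.336

The Exponential(rate=λ) likelihood is ∝ λ^n e^(−λΣtᵢ). Here n = 5 and Σtᵢ = 2.4 + 8.2 + 7.6 + 4.6 + 8.9 = 31.7.
Posterior ∝ λ^6e^(−1λ) · λ^5e^(−31.7λ) = λ^11e^(−32.7λ), i.e. Gamma(12, 32.7).
Mode = (a−1)/b = 11/32.7 ≈ 0.336.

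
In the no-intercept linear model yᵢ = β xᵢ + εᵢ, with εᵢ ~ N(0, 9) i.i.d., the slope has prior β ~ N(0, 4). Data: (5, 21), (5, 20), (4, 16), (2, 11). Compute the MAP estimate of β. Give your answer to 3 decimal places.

β̂_MAP = 4.028

log p(β | y) = −Σ(yᵢ − βxᵢ)²/(2·9) − β²/(2·4) + const.
Setting the derivative to zero: Σxᵢ(yᵢ − βxᵢ)/9 − β/4 = 0, so β = Σxᵢyᵢ / (Σxᵢ² + σ²/τ²).
Σxᵢyᵢ = 5·21 + 5·20 + 4·16 + 2·11 = 291; Σxᵢ² = 70; σ²/τ² = 2.25.
β̂_MAP = 291 / (70 + 2.25) = 291/72.25 ≈ 4.028.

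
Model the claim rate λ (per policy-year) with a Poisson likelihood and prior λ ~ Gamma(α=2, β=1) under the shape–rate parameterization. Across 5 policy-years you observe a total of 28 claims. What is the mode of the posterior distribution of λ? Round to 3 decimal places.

λ̂_MAP = 4.833

Σxᵢ = 28, n = 5.
Posterior ∝ λe^(−1λ) · λ^28e^(−5λ) = λ^29e^(−6λ), i.e. Gamma(shape=30, rate=6).
The mode of a Gamma(a, b) with a ≥ 1 (shape–rate) is (a−1)/b = 29/6 ≈ 4.833.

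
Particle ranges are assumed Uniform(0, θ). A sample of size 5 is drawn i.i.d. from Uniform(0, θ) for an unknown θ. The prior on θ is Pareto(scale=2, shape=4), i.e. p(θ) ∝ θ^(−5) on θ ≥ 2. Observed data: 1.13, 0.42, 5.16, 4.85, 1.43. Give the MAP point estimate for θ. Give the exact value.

θ̂_MAP = 5.16

The Uniform(0, θ) likelihood is θ^(−n) for θ ≥ max(xᵢ), zero otherwise. Here max(xᵢ) = 5.16.
Posterior ∝ θ^(−5) · θ^(−5) = θ^(−10) on θ ≥ max(2, 5.16) = 5.16.
This density is strictly decreasing in θ, so the posterior mode lies at the lower boundary of the support.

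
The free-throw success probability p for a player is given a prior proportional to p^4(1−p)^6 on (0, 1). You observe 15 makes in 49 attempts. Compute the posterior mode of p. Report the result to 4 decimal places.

p̂_MAP = 0.3220

The prior density ∝ p^4(1−p)^6 is the kernel of Beta(5, 7).
Data: 15 successes in 49 trials. The binomial likelihood contributes p^15(1−p)^34, so the posterior is Beta(5+15, 7+34) = Beta(20, 41).
For Beta(a, b) with a, b > 1 the mode is (a−1)/(a+b−2) = 19/59 ≈ 0.3220.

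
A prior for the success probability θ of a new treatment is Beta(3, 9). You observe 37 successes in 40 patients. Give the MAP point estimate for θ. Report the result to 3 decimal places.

Prior: Beta(3, 9).
Data: 37 successes in 40 trials. The binomial likelihood contributes θ^37(1−θ)^3, so the posterior is Beta(3+37, 9+3) = Beta(40, 12).
For Beta(a, b) with a, b > 1 the mode is (a−1)/(a+b−2) = 39/50 ≈ 0.780.

θ̂_MAP = 0.780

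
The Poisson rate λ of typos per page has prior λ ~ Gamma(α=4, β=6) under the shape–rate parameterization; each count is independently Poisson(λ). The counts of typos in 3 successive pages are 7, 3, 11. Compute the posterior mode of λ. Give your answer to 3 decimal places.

λ̂_MAP = 2.667

Σxᵢ = 7+3+11 = 21, with n = 3.
Posterior ∝ λ^3e^(−6λ) · λ^21e^(−3λ) = λ^24e^(−9λ), i.e. Gamma(shape=25, rate=9).
The mode of a Gamma(a, b) with a ≥ 1 (shape–rate) is (a−1)/b = 24/9 ≈ 2.667.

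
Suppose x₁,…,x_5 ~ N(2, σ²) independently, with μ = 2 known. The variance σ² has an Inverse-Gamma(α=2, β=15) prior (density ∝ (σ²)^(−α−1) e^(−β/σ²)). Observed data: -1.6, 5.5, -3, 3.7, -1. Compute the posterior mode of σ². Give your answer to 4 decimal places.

σ̂²_MAP = 8.3727

Sum of squared deviations about the known mean: SS = (-1.6−2)² + (5.5−2)² + (-3−2)² + (3.7−2)² + (-1−2)² = 62.1.
The Normal likelihood contributes (σ²)^(−n/2) exp(−SS/(2σ²)), so the posterior is Inverse-Gamma(α + n/2, β + SS/2) = Inverse-Gamma(4.5, 46.05).
The mode of Inverse-Gamma(a, b) is b/(a+1) = 46.05/5.5 ≈ 8.3727.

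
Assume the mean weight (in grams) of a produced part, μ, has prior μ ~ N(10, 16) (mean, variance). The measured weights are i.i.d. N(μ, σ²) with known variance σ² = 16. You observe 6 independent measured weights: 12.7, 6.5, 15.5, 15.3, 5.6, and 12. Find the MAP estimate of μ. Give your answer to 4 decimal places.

μ̂_MAP = 11.0857

n = 6; x̄ = (12.7 + 6.5 + 15.5 + 15.3 + 5.6 + 12)/6 = 67.6/6 = 169/15 ≈ 11.2667.
For a Normal prior and Normal likelihood with known variance, the posterior is Normal; its mode equals its mean, the precision-weighted average.
Prior precision 1/σ₀² = 1/16 = 0.0625; data precision n/σ² = 6/16 = 0.375.
μ̂ = (0.0625·10 + 0.375·(169/15)) / (0.0625 + 0.375) = 4.85/0.4375 = 388/35 ≈ 11.0857.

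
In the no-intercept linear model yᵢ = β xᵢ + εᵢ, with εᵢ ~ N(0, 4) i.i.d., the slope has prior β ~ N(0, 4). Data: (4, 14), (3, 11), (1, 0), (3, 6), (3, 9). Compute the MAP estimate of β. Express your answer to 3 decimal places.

β̂_MAP = 2.978

log p(β | y) = −Σ(yᵢ − βxᵢ)²/(2·4) − β²/(2·4) + const.
Setting the derivative to zero: Σxᵢ(yᵢ − βxᵢ)/4 − β/4 = 0, so β = Σxᵢyᵢ / (Σxᵢ² + σ²/τ²).
Σxᵢyᵢ = 4·14 + 3·11 + 1·0 + 3·6 + 3·9 = 134; Σxᵢ² = 44; σ²/τ² = 1.
β̂_MAP = 134 / (44 + 1) = 134/45 ≈ 2.978.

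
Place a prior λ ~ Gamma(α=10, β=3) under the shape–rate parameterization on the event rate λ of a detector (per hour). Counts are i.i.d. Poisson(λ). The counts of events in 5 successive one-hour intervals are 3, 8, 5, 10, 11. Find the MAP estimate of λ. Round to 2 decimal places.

Σxᵢ = 3+8+5+10+11 = 37, with n = 5.
Posterior ∝ λ^9e^(−3λ) · λ^37e^(−5λ) = λ^46e^(−8λ), i.e. Gamma(shape=47, rate=8).
The mode of a Gamma(a, b) with a ≥ 1 (shape–rate) is (a−1)/b = 46/8 ≈ 5.75.

λ̂_MAP = 5.75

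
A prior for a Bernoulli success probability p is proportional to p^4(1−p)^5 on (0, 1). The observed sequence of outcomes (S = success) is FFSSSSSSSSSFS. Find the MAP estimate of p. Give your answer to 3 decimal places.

p̂_MAP = 0.636

The prior density ∝ p^4(1−p)^5 is the kernel of Beta(5, 6).
Data: 10 successes in 13 trials (from the sequence). The binomial likelihood contributes p^10(1−p)^3, so the posterior is Beta(5+10, 6+3) = Beta(15, 9).
For Beta(a, b) with a, b > 1 the mode is (a−1)/(a+b−2) = 14/22 ≈ 0.636.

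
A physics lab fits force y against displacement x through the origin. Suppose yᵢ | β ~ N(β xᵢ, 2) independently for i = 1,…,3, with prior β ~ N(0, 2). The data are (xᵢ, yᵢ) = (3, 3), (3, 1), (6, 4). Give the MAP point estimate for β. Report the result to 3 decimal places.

log p(β | y) = −Σ(yᵢ − βxᵢ)²/(2·2) − β²/(2·2) + const.
Setting the derivative to zero: Σxᵢ(yᵢ − βxᵢ)/2 − β/2 = 0, so β = Σxᵢyᵢ / (Σxᵢ² + σ²/τ²).
Σxᵢyᵢ = 3·3 + 3·1 + 6·4 = 36; Σxᵢ² = 54; σ²/τ² = 1.
β̂_MAP = 36 / (54 + 1) = 36/55 ≈ 0.655.

β̂_MAP = 0.655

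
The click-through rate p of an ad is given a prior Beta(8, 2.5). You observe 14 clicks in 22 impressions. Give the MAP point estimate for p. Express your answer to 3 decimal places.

p̂_MAP = 0.689

Prior: Beta(8, 2.5).
Data: 14 successes in 22 trials. The binomial likelihood contributes p^14(1−p)^8, so the posterior is Beta(8+14, 2.5+8) = Beta(22, 10.5).
For Beta(a, b) with a, b > 1 the mode is (a−1)/(a+b−2) = 21/30.5 ≈ 0.689.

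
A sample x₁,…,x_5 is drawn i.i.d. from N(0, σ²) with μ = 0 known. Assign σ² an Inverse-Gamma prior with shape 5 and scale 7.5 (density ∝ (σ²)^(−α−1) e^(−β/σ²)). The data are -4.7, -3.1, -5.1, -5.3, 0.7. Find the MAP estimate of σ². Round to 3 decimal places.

Sum of squared deviations about the known mean: SS = (-4.7−0)² + (-3.1−0)² + (-5.1−0)² + (-5.3−0)² + (0.7−0)² = 86.29.
The Normal likelihood contributes (σ²)^(−n/2) exp(−SS/(2σ²)), so the posterior is Inverse-Gamma(α + n/2, β + SS/2) = Inverse-Gamma(7.5, 50.645).
The mode of Inverse-Gamma(a, b) is b/(a+1) = 50.645/8.5 ≈ 5.958.

σ̂²_MAP = 5.958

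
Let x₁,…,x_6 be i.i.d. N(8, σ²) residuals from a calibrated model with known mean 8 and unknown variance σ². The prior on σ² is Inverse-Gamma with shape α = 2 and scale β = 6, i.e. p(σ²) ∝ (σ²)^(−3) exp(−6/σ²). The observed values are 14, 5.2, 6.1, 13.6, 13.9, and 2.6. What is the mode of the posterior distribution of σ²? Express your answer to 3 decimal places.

Sum of squared deviations about the known mean: SS = (14−8)² + (5.2−8)² + (6.1−8)² + (13.6−8)² + (13.9−8)² + (2.6−8)² = 142.78.
The Normal likelihood contributes (σ²)^(−n/2) exp(−SS/(2σ²)), so the posterior is Inverse-Gamma(α + n/2, β + SS/2) = Inverse-Gamma(5, 77.39).
The mode of Inverse-Gamma(a, b) is b/(a+1) = 77.39/6 ≈ 12.898.

σ̂²_MAP = 12.898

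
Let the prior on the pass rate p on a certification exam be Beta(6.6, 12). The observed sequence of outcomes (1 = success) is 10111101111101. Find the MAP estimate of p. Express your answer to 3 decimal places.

p̂_MAP = 0.542

Prior: Beta(6.6, 12).
Data: 11 successes in 14 trials (from the sequence). The binomial likelihood contributes p^11(1−p)^3, so the posterior is Beta(6.6+11, 12+3) = Beta(17.6, 15).
For Beta(a, b) with a, b > 1 the mode is (a−1)/(a+b−2) = 16.6/30.6 ≈ 0.542.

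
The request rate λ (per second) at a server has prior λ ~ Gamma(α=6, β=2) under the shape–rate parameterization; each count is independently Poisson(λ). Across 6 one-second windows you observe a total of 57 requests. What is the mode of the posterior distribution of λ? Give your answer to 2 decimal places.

Σxᵢ = 57, n = 6.
Posterior ∝ λ^5e^(−2λ) · λ^57e^(−6λ) = λ^62e^(−8λ), i.e. Gamma(shape=63, rate=8).
The mode of a Gamma(a, b) with a ≥ 1 (shape–rate) is (a−1)/b = 62/8 ≈ 7.75.

λ̂_MAP = 7.75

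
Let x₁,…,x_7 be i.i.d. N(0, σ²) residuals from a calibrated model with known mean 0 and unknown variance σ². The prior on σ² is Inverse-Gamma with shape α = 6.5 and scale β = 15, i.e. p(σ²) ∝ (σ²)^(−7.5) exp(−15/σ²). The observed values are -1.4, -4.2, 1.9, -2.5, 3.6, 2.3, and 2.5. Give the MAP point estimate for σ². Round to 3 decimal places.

Sum of squared deviations about the known mean: SS = (-1.4−0)² + (-4.2−0)² + (1.9−0)² + (-2.5−0)² + (3.6−0)² + (2.3−0)² + (2.5−0)² = 53.96.
The Normal likelihood contributes (σ²)^(−n/2) exp(−SS/(2σ²)), so the posterior is Inverse-Gamma(α + n/2, β + SS/2) = Inverse-Gamma(10, 41.98).
The mode of Inverse-Gamma(a, b) is b/(a+1) = 41.98/11 ≈ 3.816.

σ̂²_MAP = 3.816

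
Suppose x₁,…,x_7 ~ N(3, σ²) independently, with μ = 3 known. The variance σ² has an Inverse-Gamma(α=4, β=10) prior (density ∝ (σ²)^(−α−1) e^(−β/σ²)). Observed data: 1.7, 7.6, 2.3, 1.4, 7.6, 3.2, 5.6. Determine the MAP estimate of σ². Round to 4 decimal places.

σ̂²_MAP = 4.3447

Sum of squared deviations about the known mean: SS = (1.7−3)² + (7.6−3)² + (2.3−3)² + (1.4−3)² + (7.6−3)² + (3.2−3)² + (5.6−3)² = 53.86.
The Normal likelihood contributes (σ²)^(−n/2) exp(−SS/(2σ²)), so the posterior is Inverse-Gamma(α + n/2, β + SS/2) = Inverse-Gamma(7.5, 36.93).
The mode of Inverse-Gamma(a, b) is b/(a+1) = 36.93/8.5 ≈ 4.3447.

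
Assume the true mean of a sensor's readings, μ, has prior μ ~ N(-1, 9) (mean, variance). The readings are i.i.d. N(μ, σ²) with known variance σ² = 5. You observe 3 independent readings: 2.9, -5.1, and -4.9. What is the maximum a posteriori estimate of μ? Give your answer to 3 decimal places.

μ̂_MAP = -2.153

n = 3; x̄ = (2.9 + (-5.1) + (-4.9))/3 = -7.1/3 = -71/30 ≈ -2.3667.
For a Normal prior and Normal likelihood with known variance, the posterior is Normal; its mode equals its mean, the precision-weighted average.
Prior precision 1/σ₀² = 1/9; data precision n/σ² = 3/5 = 0.6.
μ̂ = ((1/9)·(-1) + 0.6·(-71/30)) / (1/9 + 0.6) = (-689/450)/(32/45) = -2.153125 ≈ -2.153.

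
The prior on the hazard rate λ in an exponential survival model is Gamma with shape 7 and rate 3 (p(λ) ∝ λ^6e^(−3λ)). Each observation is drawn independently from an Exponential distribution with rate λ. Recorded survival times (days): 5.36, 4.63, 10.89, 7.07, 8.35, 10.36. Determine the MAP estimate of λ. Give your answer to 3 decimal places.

The Exponential(rate=λ) likelihood is ∝ λ^n e^(−λΣtᵢ). Here n = 6 and Σtᵢ = 5.36 + 4.63 + 10.89 + 7.07 + 8.35 + 10.36 = 46.66.
Posterior ∝ λ^6e^(−3λ) · λ^6e^(−46.66λ) = λ^12e^(−49.66λ), i.e. Gamma(13, 49.66).
Mode = (a−1)/b = 12/49.66 ≈ 0.242.

λ̂_MAP = 0.242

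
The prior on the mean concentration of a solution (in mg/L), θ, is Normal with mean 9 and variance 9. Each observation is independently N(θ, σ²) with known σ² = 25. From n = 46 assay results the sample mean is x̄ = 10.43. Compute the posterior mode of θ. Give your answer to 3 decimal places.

θ̂_MAP = 10.349

n = 46, x̄ = 10.43.
For a Normal prior and Normal likelihood with known variance, the posterior is Normal; its mode equals its mean, the precision-weighted average.
Prior precision 1/σ₀² = 1/9; data precision n/σ² = 46/25 = 1.84.
θ̂ = ((1/9)·9 + 1.84·10.43) / (1/9 + 1.84) = 20.1912/(439/225) = 227151/21950 ≈ 10.349.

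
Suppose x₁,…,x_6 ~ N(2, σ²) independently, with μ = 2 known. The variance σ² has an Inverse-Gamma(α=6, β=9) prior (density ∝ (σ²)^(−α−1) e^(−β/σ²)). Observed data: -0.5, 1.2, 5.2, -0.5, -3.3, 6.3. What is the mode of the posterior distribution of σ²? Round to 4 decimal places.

Sum of squared deviations about the known mean: SS = (-0.5−2)² + (1.2−2)² + (5.2−2)² + (-0.5−2)² + (-3.3−2)² + (6.3−2)² = 69.96.
The Normal likelihood contributes (σ²)^(−n/2) exp(−SS/(2σ²)), so the posterior is Inverse-Gamma(α + n/2, β + SS/2) = Inverse-Gamma(9, 43.98).
The mode of Inverse-Gamma(a, b) is b/(a+1) = 43.98/10 ≈ 4.3980.

σ̂²_MAP = 4.3980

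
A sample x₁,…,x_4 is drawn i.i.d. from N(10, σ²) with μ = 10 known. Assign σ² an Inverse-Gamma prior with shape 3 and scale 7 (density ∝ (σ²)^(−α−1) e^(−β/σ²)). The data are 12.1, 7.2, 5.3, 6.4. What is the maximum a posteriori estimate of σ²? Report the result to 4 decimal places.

σ̂²_MAP = 5.1083

Sum of squared deviations about the known mean: SS = (12.1−10)² + (7.2−10)² + (5.3−10)² + (6.4−10)² = 47.3.
The Normal likelihood contributes (σ²)^(−n/2) exp(−SS/(2σ²)), so the posterior is Inverse-Gamma(α + n/2, β + SS/2) = Inverse-Gamma(5, 30.65).
The mode of Inverse-Gamma(a, b) is b/(a+1) = 30.65/6 ≈ 5.1083.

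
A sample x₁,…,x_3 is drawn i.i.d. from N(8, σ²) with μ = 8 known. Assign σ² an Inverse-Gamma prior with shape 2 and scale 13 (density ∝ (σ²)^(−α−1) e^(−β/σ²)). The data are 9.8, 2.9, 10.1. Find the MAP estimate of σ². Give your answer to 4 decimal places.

Sum of squared deviations about the known mean: SS = (9.8−8)² + (2.9−8)² + (10.1−8)² = 33.66.
The Normal likelihood contributes (σ²)^(−n/2) exp(−SS/(2σ²)), so the posterior is Inverse-Gamma(α + n/2, β + SS/2) = Inverse-Gamma(3.5, 29.83).
The mode of Inverse-Gamma(a, b) is b/(a+1) = 29.83/4.5 ≈ 6.6289.

σ̂²_MAP = 6.6289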